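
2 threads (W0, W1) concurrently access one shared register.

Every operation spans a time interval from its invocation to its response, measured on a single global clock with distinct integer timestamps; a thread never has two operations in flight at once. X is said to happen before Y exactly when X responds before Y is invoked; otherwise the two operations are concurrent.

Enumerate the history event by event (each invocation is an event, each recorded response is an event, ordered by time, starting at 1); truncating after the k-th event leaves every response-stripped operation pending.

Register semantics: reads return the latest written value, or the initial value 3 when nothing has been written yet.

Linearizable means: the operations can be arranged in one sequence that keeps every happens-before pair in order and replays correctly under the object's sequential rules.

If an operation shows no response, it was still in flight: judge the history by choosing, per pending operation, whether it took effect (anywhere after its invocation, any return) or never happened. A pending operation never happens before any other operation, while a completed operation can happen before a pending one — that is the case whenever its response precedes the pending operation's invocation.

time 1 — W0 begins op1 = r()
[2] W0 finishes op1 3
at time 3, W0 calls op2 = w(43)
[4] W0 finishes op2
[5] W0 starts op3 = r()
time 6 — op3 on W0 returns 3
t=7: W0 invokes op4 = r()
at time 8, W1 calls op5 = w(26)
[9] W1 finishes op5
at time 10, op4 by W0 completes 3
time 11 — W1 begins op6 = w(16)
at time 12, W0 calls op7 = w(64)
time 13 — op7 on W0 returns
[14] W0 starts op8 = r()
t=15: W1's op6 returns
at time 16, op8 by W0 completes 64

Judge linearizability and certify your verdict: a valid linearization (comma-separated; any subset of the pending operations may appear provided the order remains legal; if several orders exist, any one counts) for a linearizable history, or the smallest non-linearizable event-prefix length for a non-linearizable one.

not linearizable — minimal violating prefix: 6 events

already the first 6 events (up to op3's response at time 6) admit no linearization; the first 5 still do
exhaustive check: the 3 completed register ops admit one real-time order; illegal
one such order, op1, op2, op3, breaks at step 3 where op3 r() → 3 is illegal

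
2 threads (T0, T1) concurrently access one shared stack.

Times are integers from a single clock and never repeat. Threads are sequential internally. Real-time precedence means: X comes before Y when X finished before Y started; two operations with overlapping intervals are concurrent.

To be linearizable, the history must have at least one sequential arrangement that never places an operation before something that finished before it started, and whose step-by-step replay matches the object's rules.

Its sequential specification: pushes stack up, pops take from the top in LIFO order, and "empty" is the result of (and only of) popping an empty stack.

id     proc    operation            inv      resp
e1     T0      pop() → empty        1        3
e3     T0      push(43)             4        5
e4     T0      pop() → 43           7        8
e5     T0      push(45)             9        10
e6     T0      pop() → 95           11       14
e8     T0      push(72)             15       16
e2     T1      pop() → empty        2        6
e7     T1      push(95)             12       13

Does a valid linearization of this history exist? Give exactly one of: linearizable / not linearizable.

linearizable

one valid linearization: e1, e2, e3, e4, e5, e7, e6, e8
1. e1 pop() → empty, leaving stack <>
2. e2 pop() → empty, leaving stack <>
3. e3 push(43), leaving stack <43>
4. e4 pop() → 43, leaving stack <>
5. e5 push(45), leaving stack <45>
6. e7 push(95), leaving stack <45,95>
7. e6 pop() → 95, leaving stack <45>
8. e8 push(72), leaving stack <45,72>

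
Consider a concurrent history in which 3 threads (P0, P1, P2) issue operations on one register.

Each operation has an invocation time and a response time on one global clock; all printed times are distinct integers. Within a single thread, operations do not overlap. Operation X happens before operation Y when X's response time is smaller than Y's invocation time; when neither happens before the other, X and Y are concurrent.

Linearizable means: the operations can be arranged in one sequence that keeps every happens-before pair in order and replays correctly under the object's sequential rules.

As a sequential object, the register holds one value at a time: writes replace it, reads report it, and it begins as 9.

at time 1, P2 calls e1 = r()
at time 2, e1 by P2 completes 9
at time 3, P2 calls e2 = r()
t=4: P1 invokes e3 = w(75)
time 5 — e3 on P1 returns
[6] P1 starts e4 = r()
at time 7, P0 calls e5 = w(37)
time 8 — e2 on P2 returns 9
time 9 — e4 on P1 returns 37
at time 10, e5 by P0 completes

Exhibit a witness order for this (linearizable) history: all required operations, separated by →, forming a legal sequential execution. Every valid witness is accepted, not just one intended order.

step 1: e1 r() → 9 — value 9
step 2: e2 r() → 9 — value 9
step 3: e3 w(75) — value 75
step 4: e5 w(37) — value 37
step 5: e4 r() → 37 — value 37

e1 → e2 → e3 → e5 → e4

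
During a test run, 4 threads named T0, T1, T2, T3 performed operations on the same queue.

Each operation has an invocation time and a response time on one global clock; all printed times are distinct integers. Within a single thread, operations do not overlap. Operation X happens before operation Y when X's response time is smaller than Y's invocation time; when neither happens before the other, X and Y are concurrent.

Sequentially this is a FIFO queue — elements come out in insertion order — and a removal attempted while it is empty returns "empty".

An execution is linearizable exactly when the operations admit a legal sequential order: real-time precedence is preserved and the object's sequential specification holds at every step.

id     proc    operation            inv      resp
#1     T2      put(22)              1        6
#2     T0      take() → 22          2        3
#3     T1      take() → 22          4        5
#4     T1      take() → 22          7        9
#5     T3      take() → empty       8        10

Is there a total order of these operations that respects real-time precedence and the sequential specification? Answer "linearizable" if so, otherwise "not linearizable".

already the first 5 events (up to #3's response at time 5) admit no linearization; the first 4 still do
exactly one order of the 2 completed ops respects real time; the queue replay fails
no completion choice of the 1 pending operation (#1) rescues it — every subset was tried
sample order #2, #3 (pending dropped) stalls at step 1 — #2 take() → 22 has no legal effect

not linearizable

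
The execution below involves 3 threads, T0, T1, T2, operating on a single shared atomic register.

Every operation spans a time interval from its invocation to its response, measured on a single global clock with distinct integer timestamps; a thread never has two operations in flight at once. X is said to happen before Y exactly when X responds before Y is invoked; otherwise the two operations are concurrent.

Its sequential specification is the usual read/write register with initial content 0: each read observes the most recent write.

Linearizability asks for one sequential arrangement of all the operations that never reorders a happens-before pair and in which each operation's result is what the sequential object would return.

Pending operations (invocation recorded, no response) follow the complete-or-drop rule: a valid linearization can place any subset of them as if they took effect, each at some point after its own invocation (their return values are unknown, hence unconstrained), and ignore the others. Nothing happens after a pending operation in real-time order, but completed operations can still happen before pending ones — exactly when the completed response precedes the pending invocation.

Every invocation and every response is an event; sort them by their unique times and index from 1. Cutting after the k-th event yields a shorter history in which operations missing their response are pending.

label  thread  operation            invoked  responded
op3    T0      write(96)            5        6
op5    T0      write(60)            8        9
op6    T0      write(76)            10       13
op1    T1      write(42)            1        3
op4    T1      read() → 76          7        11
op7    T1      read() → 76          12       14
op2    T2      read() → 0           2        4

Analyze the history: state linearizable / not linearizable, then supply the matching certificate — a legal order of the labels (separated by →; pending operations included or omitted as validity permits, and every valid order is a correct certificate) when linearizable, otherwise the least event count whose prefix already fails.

after step 1 (op2 read() → 0): value 0
after step 2 (op1 write(42)): value 42
after step 3 (op3 write(96)): value 96
after step 4 (op5 write(60)): value 60
after step 5 (op6 write(76)): value 76
after step 6 (op4 read() → 76): value 76
after step 7 (op7 read() → 76): value 76

linearizable — witness: op2 → op1 → op3 → op5 → op6 → op4 → op7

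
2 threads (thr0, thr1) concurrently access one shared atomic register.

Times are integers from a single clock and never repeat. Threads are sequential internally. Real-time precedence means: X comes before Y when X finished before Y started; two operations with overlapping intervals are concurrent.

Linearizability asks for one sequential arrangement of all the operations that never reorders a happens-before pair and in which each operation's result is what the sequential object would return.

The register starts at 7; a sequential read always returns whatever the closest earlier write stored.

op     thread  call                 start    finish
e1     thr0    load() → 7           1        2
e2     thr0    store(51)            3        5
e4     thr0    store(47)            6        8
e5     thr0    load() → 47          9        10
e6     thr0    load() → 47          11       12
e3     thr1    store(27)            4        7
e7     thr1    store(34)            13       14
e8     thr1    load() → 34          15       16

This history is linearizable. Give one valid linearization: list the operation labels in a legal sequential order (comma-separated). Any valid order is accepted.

e1, e2, e3, e4, e5, e6, e7, e8

step 1: e1 load() → 7 — value 7
step 2: e2 store(51) — value 51
step 3: e3 store(27) — value 27
step 4: e4 store(47) — value 47
step 5: e5 load() → 47 — value 47
step 6: e6 load() → 47 — value 47
step 7: e7 store(34) — value 34
step 8: e8 load() → 34 — value 34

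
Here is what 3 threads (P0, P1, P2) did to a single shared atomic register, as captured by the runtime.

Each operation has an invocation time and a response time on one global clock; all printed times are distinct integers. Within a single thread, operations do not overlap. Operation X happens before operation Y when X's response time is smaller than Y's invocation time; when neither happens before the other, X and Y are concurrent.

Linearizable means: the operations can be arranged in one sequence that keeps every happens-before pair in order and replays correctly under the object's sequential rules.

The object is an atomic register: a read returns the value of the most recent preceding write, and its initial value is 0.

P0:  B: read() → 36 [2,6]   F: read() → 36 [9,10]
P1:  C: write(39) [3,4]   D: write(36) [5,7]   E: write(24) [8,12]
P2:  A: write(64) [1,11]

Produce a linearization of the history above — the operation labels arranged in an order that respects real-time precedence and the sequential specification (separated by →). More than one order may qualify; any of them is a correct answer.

A → C → D → B → F → E

after step 1 (A write(64)): value 64
after step 2 (C write(39)): value 39
after step 3 (D write(36)): value 36
after step 4 (B read() → 36): value 36
after step 5 (F read() → 36): value 36
after step 6 (E write(24)): value 24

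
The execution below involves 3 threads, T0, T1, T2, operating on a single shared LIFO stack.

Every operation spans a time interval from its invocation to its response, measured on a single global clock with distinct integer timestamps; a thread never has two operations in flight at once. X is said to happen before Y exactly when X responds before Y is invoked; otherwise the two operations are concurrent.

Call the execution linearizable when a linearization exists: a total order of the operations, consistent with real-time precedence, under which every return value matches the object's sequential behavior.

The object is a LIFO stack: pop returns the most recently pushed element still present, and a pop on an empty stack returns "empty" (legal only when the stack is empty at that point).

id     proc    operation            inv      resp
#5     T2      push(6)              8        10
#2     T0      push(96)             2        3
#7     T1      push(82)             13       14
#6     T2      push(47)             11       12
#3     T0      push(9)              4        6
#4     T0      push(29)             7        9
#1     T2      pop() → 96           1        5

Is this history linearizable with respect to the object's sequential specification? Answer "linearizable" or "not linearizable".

linearizable

one valid linearization: #2, #1, #3, #4, #5, #6, #7
step 1: #2 push(96) — stack <96>
step 2: #1 pop() → 96 — stack <>
step 3: #3 push(9) — stack <9>
step 4: #4 push(29) — stack <9,29>
step 5: #5 push(6) — stack <9,29,6>
step 6: #6 push(47) — stack <9,29,6,47>
step 7: #7 push(82) — stack <9,29,6,47,82>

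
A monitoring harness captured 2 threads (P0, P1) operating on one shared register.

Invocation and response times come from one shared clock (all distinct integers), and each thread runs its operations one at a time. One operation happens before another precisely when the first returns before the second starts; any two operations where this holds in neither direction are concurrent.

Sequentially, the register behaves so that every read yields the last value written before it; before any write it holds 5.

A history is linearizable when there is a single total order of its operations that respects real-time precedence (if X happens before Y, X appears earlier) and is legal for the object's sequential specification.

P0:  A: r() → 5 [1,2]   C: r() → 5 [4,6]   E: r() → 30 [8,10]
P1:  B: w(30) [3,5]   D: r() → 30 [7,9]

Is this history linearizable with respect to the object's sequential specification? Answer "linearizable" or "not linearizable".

linearizable

a witness: A, C, B, D, E
step 1: A r() → 5 — value 5
step 2: C r() → 5 — value 5
step 3: B w(30) — value 30
step 4: D r() → 30 — value 30
step 5: E r() → 30 — value 30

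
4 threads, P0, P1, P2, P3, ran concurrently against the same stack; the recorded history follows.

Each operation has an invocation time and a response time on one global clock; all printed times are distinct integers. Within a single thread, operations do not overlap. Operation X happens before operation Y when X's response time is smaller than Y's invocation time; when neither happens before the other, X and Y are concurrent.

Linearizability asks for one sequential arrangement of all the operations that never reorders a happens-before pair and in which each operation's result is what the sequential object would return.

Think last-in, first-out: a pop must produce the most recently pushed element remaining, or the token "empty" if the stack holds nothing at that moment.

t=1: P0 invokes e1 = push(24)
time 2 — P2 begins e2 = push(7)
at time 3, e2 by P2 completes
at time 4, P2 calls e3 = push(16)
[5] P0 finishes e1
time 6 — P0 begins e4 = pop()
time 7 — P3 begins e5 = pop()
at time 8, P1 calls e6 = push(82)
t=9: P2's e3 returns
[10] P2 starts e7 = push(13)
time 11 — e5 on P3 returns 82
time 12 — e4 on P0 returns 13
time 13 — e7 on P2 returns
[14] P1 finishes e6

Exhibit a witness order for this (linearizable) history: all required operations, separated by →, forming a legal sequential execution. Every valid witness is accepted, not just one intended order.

e1 → e2 → e3 → e6 → e5 → e7 → e4

step 1: e1 push(24) — stack <24>
step 2: e2 push(7) — stack <24,7>
step 3: e3 push(16) — stack <24,7,16>
step 4: e6 push(82) — stack <24,7,16,82>
step 5: e5 pop() → 82 — stack <24,7,16>
step 6: e7 push(13) — stack <24,7,16,13>
step 7: e4 pop() → 13 — stack <24,7,16>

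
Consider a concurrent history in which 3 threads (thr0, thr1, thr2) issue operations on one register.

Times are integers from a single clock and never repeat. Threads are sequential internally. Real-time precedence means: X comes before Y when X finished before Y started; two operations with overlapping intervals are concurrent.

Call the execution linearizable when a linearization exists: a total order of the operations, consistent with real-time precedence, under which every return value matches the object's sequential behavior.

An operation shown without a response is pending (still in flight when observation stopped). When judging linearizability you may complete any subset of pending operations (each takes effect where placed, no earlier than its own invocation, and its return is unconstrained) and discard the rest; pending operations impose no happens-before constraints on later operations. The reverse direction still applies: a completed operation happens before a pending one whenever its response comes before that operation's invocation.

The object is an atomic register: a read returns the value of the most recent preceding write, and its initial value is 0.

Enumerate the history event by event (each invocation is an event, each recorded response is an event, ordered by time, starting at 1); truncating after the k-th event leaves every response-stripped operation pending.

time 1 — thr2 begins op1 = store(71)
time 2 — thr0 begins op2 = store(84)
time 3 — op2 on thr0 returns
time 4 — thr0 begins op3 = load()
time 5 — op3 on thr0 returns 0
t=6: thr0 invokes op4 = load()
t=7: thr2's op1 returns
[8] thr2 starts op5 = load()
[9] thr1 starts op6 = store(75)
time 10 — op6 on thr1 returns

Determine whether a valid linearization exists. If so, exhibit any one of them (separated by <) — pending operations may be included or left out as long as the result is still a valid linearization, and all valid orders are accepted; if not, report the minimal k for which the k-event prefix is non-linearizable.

not linearizable — minimal violating prefix: 5 events

events 1..4 are fine; event 5 — the response of op3 at time 5 — makes the prefix non-linearizable
exhaustive check: the 2 completed register ops admit one real-time order; illegal
including or dropping the 1 pending operation (op1) in any combination fails
take op2, op3 (pending dropped): step 2 already fails, because op3 load() → 0 cannot occur there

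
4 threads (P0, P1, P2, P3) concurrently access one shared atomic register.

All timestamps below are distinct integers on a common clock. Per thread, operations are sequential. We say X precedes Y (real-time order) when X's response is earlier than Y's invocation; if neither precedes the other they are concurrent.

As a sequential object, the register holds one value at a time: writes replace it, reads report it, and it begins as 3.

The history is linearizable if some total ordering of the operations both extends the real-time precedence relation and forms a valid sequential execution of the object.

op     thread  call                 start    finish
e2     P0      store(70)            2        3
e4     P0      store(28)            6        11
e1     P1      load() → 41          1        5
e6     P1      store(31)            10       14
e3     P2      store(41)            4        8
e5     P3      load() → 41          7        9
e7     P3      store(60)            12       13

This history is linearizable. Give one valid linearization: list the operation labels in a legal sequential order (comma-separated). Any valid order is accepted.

e2, e3, e1, e5, e4, e6, e7

after step 1 (e2 store(70)): value 70
after step 2 (e3 store(41)): value 41
after step 3 (e1 load() → 41): value 41
after step 4 (e5 load() → 41): value 41
after step 5 (e4 store(28)): value 28
after step 6 (e6 store(31)): value 31
after step 7 (e7 store(60)): value 60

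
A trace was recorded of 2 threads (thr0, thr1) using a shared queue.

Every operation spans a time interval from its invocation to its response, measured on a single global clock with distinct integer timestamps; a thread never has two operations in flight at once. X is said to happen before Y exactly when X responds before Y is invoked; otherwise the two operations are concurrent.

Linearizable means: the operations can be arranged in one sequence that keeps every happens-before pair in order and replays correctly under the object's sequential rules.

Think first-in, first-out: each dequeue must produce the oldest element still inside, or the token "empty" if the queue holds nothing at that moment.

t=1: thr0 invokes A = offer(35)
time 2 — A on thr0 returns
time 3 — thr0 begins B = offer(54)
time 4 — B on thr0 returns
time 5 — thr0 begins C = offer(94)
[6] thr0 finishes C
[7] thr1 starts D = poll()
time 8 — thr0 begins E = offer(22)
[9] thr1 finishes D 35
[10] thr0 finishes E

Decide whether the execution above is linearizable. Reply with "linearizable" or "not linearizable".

a witness: A, B, C, D, E
step 1: A offer(35) — queue <35>
step 2: B offer(54) — queue <35,54>
step 3: C offer(94) — queue <35,54,94>
step 4: D poll() → 35 — queue <54,94>
step 5: E offer(22) — queue <54,94,22>

linearizable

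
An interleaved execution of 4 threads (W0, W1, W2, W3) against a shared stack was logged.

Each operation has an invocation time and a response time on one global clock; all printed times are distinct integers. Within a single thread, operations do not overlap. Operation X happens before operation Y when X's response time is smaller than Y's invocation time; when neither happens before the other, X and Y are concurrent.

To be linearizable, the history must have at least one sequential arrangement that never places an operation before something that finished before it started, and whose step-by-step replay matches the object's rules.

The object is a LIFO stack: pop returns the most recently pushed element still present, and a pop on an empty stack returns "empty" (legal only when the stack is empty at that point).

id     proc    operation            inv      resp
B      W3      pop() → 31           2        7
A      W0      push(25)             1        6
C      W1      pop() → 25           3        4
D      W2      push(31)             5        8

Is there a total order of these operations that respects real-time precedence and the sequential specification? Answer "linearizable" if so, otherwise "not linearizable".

witness order: A, C, D, B
1. A push(25), leaving stack <25>
2. C pop() → 25, leaving stack <>
3. D push(31), leaving stack <31>
4. B pop() → 31, leaving stack <>

linearizable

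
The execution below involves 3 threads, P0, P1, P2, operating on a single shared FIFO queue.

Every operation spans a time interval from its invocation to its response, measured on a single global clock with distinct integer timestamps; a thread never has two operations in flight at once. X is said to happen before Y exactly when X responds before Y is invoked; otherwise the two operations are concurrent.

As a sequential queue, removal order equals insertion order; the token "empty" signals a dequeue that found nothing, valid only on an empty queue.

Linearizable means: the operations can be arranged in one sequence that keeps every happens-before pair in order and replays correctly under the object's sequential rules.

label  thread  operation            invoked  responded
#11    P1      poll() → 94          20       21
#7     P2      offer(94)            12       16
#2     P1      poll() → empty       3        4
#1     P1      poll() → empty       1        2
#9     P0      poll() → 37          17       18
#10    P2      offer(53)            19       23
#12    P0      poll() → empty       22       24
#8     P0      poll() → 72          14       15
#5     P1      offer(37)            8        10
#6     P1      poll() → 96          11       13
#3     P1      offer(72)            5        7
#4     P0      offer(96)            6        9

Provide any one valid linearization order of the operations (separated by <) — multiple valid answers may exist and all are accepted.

#1 < #2 < #4 < #3 < #5 < #6 < #7 < #8 < #9 < #11 < #12 < #10

1. #1 poll() → empty, leaving queue <>
2. #2 poll() → empty, leaving queue <>
3. #4 offer(96), leaving queue <96>
4. #3 offer(72), leaving queue <96,72>
5. #5 offer(37), leaving queue <96,72,37>
6. #6 poll() → 96, leaving queue <72,37>
7. #7 offer(94), leaving queue <72,37,94>
8. #8 poll() → 72, leaving queue <37,94>
9. #9 poll() → 37, leaving queue <94>
10. #11 poll() → 94, leaving queue <>
11. #12 poll() → empty, leaving queue <>
12. #10 offer(53), leaving queue <53>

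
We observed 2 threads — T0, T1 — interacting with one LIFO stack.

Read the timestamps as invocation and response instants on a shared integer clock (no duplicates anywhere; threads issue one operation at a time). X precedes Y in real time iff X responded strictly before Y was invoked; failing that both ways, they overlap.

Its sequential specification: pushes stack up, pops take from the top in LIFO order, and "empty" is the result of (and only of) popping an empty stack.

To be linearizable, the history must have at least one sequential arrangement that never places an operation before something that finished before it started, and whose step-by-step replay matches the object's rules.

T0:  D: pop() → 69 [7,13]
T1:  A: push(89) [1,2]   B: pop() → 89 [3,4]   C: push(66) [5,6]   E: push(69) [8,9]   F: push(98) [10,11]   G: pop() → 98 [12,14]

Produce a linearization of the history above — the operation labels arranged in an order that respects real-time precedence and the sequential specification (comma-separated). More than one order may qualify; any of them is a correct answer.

1. A push(89), leaving stack <89>
2. B pop() → 89, leaving stack <>
3. C push(66), leaving stack <66>
4. E push(69), leaving stack <66,69>
5. D pop() → 69, leaving stack <66>
6. F push(98), leaving stack <66,98>
7. G pop() → 98, leaving stack <66>

A, B, C, E, D, F, G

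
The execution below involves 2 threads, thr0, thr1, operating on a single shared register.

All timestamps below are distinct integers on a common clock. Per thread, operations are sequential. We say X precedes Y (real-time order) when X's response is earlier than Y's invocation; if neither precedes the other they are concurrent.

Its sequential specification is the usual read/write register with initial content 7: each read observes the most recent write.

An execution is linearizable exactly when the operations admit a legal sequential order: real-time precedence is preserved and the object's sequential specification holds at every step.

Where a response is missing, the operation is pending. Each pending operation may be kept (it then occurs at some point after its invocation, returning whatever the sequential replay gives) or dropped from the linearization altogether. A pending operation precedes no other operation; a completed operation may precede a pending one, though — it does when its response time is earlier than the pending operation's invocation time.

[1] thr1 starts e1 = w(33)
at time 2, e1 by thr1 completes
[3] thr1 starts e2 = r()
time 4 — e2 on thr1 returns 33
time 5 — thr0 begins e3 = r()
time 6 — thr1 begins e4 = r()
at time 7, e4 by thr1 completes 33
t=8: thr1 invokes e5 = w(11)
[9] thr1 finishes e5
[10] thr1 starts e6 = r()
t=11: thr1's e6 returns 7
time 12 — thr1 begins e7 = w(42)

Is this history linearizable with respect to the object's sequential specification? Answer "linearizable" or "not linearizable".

not linearizable

prefix check: 1..10 passes, 1..11 fails once e6's time-11 response joins
a single order respects real time; the 5 completed register operations fail replay along it
including or dropping the 1 pending operation (e3) in any combination fails
take e1, e2, e4, e5, e6 (pending dropped): step 5 already fails, because e6 r() → 7 cannot occur there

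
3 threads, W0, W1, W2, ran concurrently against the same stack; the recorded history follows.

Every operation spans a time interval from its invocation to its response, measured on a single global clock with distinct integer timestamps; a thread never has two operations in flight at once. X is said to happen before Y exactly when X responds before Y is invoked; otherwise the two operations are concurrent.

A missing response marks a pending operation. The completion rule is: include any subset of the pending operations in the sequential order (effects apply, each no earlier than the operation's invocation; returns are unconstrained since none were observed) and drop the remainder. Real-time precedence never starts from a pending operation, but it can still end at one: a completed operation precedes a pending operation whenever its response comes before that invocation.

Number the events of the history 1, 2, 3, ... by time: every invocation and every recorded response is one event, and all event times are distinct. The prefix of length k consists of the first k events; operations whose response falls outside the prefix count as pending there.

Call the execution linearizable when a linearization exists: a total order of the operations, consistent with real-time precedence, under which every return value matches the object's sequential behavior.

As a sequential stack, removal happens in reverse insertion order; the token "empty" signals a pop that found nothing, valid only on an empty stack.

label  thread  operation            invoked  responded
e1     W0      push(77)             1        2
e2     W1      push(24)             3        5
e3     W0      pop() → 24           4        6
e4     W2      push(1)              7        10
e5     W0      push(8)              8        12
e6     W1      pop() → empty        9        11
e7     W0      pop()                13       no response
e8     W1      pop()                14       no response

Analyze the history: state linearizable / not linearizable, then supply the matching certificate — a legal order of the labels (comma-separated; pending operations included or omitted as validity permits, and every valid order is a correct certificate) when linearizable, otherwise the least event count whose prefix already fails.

not linearizable — minimal violating prefix: 11 events

already the first 11 events (up to e6's response at time 11) admit no linearization; the first 10 still do
every one of the 4 real-time-consistent orders over 5 completed stack ops fails the sequential spec
completion choices over the 1 pending operation (e5) were checked; none helps
one such order, e1, e2, e3, e4, e6 (pending dropped), breaks at step 5 where e6 pop() → empty is illegal
one such order, e1, e2, e3, e6, e4 (pending dropped), breaks at step 4 where e6 pop() → empty is illegal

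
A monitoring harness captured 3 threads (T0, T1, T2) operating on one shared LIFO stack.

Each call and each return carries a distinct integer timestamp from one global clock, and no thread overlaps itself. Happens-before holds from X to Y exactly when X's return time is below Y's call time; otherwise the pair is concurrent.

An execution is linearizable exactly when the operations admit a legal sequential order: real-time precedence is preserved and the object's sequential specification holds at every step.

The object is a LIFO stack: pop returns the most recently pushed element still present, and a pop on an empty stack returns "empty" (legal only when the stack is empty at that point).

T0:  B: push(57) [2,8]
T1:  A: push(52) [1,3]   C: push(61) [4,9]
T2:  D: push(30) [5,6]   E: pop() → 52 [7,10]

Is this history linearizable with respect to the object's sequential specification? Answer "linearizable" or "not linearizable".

not linearizable

prefix check: 1..9 passes, 1..10 fails once E's time-10 response joins
real-time-consistent orders of the 5 completed operations: 15 — all fail the LIFO stack replay
one such order, A, B, C, D, E, breaks at step 5 where E pop() → 52 is illegal
one such order, A, B, D, C, E, breaks at step 5 where E pop() → 52 is illegal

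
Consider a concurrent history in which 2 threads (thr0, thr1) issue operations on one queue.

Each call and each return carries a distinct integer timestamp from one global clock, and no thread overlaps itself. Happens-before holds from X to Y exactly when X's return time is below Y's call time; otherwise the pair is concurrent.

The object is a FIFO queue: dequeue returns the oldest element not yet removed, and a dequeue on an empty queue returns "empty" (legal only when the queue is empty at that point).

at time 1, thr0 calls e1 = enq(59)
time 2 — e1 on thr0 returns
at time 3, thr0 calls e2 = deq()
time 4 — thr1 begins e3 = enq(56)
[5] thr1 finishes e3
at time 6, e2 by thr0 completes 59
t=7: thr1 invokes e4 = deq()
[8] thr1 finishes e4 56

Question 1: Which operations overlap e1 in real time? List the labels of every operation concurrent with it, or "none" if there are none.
none

e1 runs from 1 to 2; window-overlapping ops are concurrent
e2 [3,6]: after
e3 [4,5]: after
e4 [7,8]: after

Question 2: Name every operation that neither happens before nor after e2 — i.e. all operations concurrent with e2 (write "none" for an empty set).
e3

overlap test against e2 [3,6]: concurrent iff the interval meets 3..6
e1 [1,2]: before
e3 [4,5]: concurrent
e4 [7,8]: after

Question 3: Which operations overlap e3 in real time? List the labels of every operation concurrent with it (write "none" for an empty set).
e2

e3 spans [4,5]; an op avoiding the whole window 4..5 is ordered, any other is concurrent
e1 [1,2]: before
e2 [3,6]: concurrent
e4 [7,8]: after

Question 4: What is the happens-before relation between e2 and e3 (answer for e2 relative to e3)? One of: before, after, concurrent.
concurrent

e2 spans [3,6], e3 spans [4,5]
the intervals overlap in both directions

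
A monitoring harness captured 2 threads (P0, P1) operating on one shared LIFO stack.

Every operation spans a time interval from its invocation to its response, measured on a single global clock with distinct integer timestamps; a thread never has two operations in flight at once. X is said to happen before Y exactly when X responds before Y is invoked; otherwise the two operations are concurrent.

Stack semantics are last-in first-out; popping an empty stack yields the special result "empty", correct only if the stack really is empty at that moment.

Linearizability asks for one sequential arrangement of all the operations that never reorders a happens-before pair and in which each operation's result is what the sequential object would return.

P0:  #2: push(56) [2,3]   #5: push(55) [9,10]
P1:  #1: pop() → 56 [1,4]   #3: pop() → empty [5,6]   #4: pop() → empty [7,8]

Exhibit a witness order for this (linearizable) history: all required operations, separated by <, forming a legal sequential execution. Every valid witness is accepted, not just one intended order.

1. #2 push(56), leaving stack <56>
2. #1 pop() → 56, leaving stack <>
3. #3 pop() → empty, leaving stack <>
4. #4 pop() → empty, leaving stack <>
5. #5 push(55), leaving stack <55>

#2 < #1 < #3 < #4 < #5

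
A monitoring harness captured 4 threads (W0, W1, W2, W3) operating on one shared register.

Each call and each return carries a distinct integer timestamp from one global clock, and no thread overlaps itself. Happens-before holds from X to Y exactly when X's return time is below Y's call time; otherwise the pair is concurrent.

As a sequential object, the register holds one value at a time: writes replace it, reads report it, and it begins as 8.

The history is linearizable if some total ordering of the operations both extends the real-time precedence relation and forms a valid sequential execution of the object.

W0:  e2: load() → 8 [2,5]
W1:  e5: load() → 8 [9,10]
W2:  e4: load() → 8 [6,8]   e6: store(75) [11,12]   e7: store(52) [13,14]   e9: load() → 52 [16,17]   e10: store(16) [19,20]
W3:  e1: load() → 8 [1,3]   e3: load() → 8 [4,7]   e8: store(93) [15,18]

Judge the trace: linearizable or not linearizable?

a witness: e1, e2, e3, e4, e5, e6, e7, e9, e8, e10
step 1: e1 load() → 8 — value 8
step 2: e2 load() → 8 — value 8
step 3: e3 load() → 8 — value 8
step 4: e4 load() → 8 — value 8
step 5: e5 load() → 8 — value 8
step 6: e6 store(75) — value 75
step 7: e7 store(52) — value 52
step 8: e9 load() → 52 — value 52
step 9: e8 store(93) — value 93
step 10: e10 store(16) — value 16

linearizable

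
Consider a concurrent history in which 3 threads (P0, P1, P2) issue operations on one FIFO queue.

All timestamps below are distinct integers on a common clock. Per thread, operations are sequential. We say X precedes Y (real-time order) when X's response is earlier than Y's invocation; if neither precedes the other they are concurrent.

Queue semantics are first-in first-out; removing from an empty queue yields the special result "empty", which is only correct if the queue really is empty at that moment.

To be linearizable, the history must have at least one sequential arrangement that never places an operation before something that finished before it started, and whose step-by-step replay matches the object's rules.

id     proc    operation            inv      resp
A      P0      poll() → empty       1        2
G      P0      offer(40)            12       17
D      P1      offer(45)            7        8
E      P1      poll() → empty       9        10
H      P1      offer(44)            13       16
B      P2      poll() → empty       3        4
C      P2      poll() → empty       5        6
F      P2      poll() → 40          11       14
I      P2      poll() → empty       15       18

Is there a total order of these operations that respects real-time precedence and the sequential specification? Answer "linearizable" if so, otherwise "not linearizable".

not linearizable

prefix check: 1..9 passes, 1..10 fails once E's time-10 response joins
exactly one order of the 5 completed ops respects real time; the FIFO queue replay fails
for example A, B, C, D, E fails at step 5: E poll() → empty is not legal there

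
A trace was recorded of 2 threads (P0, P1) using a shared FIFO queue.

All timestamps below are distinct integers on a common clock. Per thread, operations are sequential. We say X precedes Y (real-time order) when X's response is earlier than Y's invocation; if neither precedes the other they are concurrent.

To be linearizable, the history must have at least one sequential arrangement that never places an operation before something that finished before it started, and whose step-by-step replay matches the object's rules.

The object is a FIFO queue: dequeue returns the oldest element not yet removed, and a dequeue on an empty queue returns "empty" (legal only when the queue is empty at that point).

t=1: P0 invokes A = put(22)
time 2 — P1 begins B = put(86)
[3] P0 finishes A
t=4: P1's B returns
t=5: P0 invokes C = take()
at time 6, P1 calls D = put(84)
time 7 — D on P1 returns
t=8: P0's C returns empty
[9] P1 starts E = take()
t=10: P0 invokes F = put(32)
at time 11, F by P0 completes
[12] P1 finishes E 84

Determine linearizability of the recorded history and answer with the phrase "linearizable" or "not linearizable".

not linearizable

already the first 8 events (up to C's response at time 8) admit no linearization; the first 7 still do
all 4 real-time-respecting orders fail — 4 completed FIFO queue operations, no legal replay
sample order A, B, C, D stalls at step 3 — C take() → empty has no legal effect
sample order A, B, D, C stalls at step 4 — C take() → empty has no legal effect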